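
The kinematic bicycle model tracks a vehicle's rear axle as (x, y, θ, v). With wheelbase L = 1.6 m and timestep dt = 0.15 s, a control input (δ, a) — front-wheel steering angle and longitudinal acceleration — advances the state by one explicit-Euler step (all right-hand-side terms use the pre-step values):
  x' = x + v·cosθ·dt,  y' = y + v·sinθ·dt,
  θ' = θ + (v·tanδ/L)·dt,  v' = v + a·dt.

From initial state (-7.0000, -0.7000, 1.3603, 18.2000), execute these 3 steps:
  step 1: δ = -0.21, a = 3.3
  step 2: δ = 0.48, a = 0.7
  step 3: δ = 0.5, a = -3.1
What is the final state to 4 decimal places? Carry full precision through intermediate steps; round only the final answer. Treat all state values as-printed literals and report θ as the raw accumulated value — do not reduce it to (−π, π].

(-5.8423, 6.9845, 2.8719, 18.3350)

after step 1 (δ=-0.21, a=3.3): (-6.429579, 1.969742, 0.996626, 18.695000)
after step 2 (δ=0.48, a=0.7): (-4.906483, 4.324311, 1.909078, 18.800000)
after step 3 (δ=0.5, a=-3.1): (-5.842346, 6.984491, 2.871936, 18.335000)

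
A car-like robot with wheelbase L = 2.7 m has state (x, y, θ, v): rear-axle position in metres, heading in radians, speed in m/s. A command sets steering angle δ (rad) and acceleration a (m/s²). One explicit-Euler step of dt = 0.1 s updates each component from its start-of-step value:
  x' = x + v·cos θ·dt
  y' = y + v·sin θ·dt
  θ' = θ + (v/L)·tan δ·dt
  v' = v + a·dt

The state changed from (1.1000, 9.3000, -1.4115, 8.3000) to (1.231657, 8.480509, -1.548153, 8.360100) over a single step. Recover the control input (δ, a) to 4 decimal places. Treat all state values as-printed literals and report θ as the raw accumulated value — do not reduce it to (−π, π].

a = (v'−v)/dt = (0.060100)/0.1 = 0.6010
Δθ = θ'−θ = -0.136653;  (v·dt/L) = 8.3000·0.1/2.7 = 0.307407
tan δ = Δθ·L/(v·dt) = -0.444534  →  δ = -0.4183

δ = -0.4183, a = 0.6010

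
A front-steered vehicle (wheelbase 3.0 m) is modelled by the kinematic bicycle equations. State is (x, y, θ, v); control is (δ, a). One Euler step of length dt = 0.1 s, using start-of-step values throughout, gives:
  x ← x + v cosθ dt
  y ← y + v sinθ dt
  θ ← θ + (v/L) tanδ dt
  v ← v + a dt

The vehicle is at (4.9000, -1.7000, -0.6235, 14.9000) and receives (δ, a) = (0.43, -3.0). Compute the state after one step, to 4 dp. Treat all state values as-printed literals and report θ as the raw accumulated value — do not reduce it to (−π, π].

x' = 4.9000 + 14.9000·cos(-0.6235)·0.1 = 6.1096
y' = -1.7000 + 14.9000·sin(-0.6235)·0.1 = -2.5700
θ' = -0.6235 + (14.9000/3.0)·tan(0.43)·0.1 = -0.3957
v' = 14.9000 − 3.0000·0.1 = 14.6000

(6.1096, -2.5700, -0.3957, 14.6000)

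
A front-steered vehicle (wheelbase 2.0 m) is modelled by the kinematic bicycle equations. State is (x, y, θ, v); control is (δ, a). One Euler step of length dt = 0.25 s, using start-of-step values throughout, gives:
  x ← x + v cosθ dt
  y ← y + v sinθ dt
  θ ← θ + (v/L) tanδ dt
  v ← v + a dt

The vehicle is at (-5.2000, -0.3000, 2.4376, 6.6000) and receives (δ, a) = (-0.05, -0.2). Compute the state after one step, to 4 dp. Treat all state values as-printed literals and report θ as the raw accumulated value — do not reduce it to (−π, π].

(-6.4577, 0.7680, 2.3963, 6.5500)

x' = -5.2000 + 6.6000·cos(2.4376)·0.25 = -6.4577
y' = -0.3000 + 6.6000·sin(2.4376)·0.25 = 0.7680
θ' = 2.4376 + (6.6000/2.0)·tan(-0.05)·0.25 = 2.3963
v' = 6.6000 − 0.2000·0.25 = 6.5500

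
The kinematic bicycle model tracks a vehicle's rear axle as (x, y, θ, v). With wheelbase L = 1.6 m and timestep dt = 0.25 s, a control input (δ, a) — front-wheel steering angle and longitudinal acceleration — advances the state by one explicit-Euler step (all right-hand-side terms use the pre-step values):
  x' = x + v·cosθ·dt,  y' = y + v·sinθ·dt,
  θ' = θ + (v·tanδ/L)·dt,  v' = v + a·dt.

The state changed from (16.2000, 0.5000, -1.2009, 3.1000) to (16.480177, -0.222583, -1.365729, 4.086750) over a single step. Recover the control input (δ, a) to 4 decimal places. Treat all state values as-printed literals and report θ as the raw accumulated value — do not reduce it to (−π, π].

δ = -0.3280, a = 3.9470

a = (v'−v)/dt = (0.986750)/0.25 = 3.9470
Δθ = θ'−θ = -0.164829;  (v·dt/L) = 3.1000·0.25/1.6 = 0.484375
tan δ = Δθ·L/(v·dt) = -0.340292  →  δ = -0.3280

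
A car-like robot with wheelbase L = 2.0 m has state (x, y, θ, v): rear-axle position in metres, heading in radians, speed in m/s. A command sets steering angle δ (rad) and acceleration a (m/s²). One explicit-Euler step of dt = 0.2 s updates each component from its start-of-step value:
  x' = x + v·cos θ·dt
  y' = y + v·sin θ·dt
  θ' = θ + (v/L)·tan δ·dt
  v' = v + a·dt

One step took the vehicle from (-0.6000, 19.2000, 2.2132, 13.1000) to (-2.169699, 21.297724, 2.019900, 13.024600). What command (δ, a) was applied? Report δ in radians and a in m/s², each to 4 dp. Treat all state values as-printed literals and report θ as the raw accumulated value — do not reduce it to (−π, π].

a = (v'−v)/dt = (-0.075400)/0.2 = -0.3770
Δθ = θ'−θ = -0.193300;  (v·dt/L) = 13.1000·0.2/2.0 = 1.310000
tan δ = Δθ·L/(v·dt) = -0.147557  →  δ = -0.1465

δ = -0.1465, a = -0.3770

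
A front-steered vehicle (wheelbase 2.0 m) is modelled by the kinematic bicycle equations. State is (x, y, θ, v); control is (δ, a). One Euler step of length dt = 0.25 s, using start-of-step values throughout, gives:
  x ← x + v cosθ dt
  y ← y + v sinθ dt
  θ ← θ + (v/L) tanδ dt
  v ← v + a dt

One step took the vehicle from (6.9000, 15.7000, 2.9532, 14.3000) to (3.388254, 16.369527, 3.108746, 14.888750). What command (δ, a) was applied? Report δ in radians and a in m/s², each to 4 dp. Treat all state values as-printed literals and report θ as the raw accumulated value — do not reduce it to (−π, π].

δ = 0.0868, a = 2.3550

a = (v'−v)/dt = (0.588750)/0.25 = 2.3550
Δθ = θ'−θ = 0.155546;  (v·dt/L) = 14.3000·0.25/2.0 = 1.787500
tan δ = Δθ·L/(v·dt) = 0.087019  →  δ = 0.0868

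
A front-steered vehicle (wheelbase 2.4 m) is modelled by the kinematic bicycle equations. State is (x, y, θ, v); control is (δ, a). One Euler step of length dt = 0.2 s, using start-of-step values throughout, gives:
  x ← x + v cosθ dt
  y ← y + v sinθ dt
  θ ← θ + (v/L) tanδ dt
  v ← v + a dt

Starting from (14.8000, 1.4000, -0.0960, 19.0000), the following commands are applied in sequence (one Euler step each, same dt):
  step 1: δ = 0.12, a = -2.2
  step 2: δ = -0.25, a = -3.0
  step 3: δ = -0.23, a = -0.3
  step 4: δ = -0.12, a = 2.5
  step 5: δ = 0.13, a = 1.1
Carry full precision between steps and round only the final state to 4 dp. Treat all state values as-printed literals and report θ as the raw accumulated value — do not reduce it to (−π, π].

after step 1 (δ=0.12, a=-2.2): (18.582503, 1.035760, 0.094917, 18.560000)
after step 2 (δ=-0.25, a=-3.0): (22.277794, 1.387564, -0.300012, 17.960000)
after step 3 (δ=-0.23, a=-0.3): (25.709351, 0.326016, -0.650446, 17.900000)
after step 4 (δ=-0.12, a=2.5): (28.558364, -1.841823, -0.830310, 18.400000)
after step 5 (δ=0.13, a=1.1): (31.041064, -4.558181, -0.629846, 18.620000)

(31.0411, -4.5582, -0.6298, 18.6200)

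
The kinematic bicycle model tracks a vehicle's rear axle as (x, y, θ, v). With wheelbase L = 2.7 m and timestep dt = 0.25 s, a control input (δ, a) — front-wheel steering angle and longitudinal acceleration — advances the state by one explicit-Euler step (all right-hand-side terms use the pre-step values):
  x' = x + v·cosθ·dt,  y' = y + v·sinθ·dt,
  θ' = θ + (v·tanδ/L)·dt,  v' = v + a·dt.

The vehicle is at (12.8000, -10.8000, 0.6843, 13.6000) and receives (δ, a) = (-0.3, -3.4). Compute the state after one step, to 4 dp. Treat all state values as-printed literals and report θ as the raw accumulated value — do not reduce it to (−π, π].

x' = 12.8000 + 13.6000·cos(0.6843)·0.25 = 15.4345
y' = -10.8000 + 13.6000·sin(0.6843)·0.25 = -8.6508
θ' = 0.6843 + (13.6000/2.7)·tan(-0.3)·0.25 = 0.2948
v' = 13.6000 − 3.4000·0.25 = 12.7500

(15.4345, -8.6508, 0.2948, 12.7500)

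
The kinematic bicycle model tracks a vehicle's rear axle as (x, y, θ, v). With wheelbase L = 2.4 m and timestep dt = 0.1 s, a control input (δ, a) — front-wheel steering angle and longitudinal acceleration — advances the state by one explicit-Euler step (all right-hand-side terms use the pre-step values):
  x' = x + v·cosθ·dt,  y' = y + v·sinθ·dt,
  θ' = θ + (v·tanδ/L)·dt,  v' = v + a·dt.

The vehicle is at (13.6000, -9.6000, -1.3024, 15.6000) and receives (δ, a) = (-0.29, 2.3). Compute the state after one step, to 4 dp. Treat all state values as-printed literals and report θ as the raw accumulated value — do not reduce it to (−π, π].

x' = 13.6000 + 15.6000·cos(-1.3024)·0.1 = 14.0137
y' = -9.6000 + 15.6000·sin(-1.3024)·0.1 = -11.1041
θ' = -1.3024 + (15.6000/2.4)·tan(-0.29)·0.1 = -1.4964
v' = 15.6000 + 2.3000·0.1 = 15.8300

(14.0137, -11.1041, -1.4964, 15.8300)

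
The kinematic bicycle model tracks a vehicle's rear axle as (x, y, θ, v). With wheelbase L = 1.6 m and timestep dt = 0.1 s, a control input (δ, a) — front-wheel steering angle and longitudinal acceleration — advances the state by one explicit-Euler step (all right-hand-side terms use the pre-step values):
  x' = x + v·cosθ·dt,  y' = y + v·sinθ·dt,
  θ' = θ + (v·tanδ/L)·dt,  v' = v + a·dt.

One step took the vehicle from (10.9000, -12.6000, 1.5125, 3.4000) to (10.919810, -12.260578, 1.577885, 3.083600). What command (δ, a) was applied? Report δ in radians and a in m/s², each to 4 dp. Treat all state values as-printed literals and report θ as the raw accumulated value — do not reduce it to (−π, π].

a = (v'−v)/dt = (-0.316400)/0.1 = -3.1640
Δθ = θ'−θ = 0.065385;  (v·dt/L) = 3.4000·0.1/1.6 = 0.212500
tan δ = Δθ·L/(v·dt) = 0.307694  →  δ = 0.2985

δ = 0.2985, a = -3.1640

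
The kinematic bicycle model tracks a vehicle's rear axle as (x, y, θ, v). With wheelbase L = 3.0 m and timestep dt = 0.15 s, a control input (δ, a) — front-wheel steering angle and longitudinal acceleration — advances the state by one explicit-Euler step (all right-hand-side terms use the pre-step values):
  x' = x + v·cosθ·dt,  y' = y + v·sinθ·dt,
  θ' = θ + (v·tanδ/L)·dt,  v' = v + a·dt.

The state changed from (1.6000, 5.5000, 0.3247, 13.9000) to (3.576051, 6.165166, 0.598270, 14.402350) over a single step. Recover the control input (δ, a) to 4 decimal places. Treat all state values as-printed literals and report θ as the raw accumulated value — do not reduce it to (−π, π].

δ = 0.3750, a = 3.3490

a = (v'−v)/dt = (0.502350)/0.15 = 3.3490
Δθ = θ'−θ = 0.273570;  (v·dt/L) = 13.9000·0.15/3.0 = 0.695000
tan δ = Δθ·L/(v·dt) = 0.393626  →  δ = 0.3750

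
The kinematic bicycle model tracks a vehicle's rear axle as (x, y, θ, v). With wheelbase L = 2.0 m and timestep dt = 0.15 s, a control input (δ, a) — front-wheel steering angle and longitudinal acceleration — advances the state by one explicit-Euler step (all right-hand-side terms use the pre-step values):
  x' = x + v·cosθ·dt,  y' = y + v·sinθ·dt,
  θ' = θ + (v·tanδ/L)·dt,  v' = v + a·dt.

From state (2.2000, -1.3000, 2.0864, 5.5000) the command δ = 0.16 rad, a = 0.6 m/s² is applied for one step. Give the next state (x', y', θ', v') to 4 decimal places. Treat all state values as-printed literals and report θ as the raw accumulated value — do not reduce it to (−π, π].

(1.7932, -0.5823, 2.1530, 5.5900)

x' = 2.2000 + 5.5000·cos(2.0864)·0.15 = 1.7932
y' = -1.3000 + 5.5000·sin(2.0864)·0.15 = -0.5823
θ' = 2.0864 + (5.5000/2.0)·tan(0.16)·0.15 = 2.1530
v' = 5.5000 + 0.6000·0.15 = 5.5900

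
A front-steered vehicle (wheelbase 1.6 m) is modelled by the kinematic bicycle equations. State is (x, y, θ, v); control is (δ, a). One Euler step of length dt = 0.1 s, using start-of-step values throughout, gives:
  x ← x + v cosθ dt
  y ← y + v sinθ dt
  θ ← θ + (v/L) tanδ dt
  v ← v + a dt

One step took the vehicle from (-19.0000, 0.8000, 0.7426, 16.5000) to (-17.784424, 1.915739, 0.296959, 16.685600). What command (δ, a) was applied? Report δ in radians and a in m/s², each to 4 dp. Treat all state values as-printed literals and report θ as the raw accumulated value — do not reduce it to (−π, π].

a = (v'−v)/dt = (0.185600)/0.1 = 1.8560
Δθ = θ'−θ = -0.445641;  (v·dt/L) = 16.5000·0.1/1.6 = 1.031250
tan δ = Δθ·L/(v·dt) = -0.432137  →  δ = -0.4079

δ = -0.4079, a = 1.8560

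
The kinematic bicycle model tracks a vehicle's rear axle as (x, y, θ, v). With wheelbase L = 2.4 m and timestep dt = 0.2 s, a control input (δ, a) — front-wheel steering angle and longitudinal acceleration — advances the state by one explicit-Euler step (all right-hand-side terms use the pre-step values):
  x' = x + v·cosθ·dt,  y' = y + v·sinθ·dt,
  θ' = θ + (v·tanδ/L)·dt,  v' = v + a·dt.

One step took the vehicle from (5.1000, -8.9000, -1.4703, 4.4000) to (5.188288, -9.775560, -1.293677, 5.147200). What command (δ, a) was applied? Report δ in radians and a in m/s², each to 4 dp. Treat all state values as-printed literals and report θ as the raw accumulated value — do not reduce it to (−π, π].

δ = 0.4489, a = 3.7360

a = (v'−v)/dt = (0.747200)/0.2 = 3.7360
Δθ = θ'−θ = 0.176623;  (v·dt/L) = 4.4000·0.2/2.4 = 0.366667
tan δ = Δθ·L/(v·dt) = 0.481699  →  δ = 0.4489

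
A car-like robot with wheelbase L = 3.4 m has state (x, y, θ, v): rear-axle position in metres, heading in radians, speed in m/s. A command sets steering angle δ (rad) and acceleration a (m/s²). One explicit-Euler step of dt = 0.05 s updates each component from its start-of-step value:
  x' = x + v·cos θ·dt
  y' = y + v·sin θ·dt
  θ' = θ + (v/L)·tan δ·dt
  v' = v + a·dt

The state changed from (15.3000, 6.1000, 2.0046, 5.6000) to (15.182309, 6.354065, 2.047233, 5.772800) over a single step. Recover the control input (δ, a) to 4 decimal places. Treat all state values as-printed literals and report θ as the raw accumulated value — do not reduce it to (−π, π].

a = (v'−v)/dt = (0.172800)/0.05 = 3.4560
Δθ = θ'−θ = 0.042633;  (v·dt/L) = 5.6000·0.05/3.4 = 0.082353
tan δ = Δθ·L/(v·dt) = 0.517686  →  δ = 0.4777

δ = 0.4777, a = 3.4560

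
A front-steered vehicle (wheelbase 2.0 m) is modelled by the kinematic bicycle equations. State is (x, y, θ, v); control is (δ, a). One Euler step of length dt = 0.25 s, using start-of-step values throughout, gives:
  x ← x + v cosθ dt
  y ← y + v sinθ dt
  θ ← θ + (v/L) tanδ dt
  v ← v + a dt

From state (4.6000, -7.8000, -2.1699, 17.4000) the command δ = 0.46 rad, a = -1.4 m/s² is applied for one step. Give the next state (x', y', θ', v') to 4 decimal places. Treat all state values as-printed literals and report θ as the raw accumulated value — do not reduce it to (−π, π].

(2.1470, -11.3924, -1.0923, 17.0500)

x' = 4.6000 + 17.4000·cos(-2.1699)·0.25 = 2.1470
y' = -7.8000 + 17.4000·sin(-2.1699)·0.25 = -11.3924
θ' = -2.1699 + (17.4000/2.0)·tan(0.46)·0.25 = -1.0923
v' = 17.4000 − 1.4000·0.25 = 17.0500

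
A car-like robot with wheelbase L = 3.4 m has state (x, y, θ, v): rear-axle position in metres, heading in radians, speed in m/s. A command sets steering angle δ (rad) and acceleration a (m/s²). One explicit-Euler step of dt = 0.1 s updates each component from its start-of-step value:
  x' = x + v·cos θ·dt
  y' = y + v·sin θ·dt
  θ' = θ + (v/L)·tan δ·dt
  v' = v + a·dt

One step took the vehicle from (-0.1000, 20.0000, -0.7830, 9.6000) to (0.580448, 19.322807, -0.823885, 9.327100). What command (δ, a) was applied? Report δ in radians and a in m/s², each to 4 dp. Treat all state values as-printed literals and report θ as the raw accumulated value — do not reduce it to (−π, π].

δ = -0.1438, a = -2.7290

a = (v'−v)/dt = (-0.272900)/0.1 = -2.7290
Δθ = θ'−θ = -0.040885;  (v·dt/L) = 9.6000·0.1/3.4 = 0.282353
tan δ = Δθ·L/(v·dt) = -0.144801  →  δ = -0.1438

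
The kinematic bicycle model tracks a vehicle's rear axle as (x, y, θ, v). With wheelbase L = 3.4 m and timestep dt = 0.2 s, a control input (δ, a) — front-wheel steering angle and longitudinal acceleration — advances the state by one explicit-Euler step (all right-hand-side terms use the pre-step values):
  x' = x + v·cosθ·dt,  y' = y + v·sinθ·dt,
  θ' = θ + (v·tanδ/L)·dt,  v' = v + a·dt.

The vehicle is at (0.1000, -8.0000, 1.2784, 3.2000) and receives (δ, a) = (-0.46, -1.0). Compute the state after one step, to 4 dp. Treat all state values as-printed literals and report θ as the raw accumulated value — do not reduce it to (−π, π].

(0.2845, -7.3872, 1.1851, 3.0000)

x' = 0.1000 + 3.2000·cos(1.2784)·0.2 = 0.2845
y' = -8.0000 + 3.2000·sin(1.2784)·0.2 = -7.3872
θ' = 1.2784 + (3.2000/3.4)·tan(-0.46)·0.2 = 1.1851
v' = 3.2000 − 1.0000·0.2 = 3.0000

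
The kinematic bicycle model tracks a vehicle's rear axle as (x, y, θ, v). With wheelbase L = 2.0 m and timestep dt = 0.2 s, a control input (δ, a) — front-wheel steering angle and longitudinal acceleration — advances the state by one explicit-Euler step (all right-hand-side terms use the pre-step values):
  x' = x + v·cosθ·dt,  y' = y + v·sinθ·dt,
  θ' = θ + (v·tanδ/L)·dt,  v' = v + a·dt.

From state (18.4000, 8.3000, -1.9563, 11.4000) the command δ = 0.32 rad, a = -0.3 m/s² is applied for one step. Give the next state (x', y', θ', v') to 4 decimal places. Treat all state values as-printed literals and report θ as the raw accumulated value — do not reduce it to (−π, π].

x' = 18.4000 + 11.4000·cos(-1.9563)·0.2 = 17.5427
y' = 8.3000 + 11.4000·sin(-1.9563)·0.2 = 6.1873
θ' = -1.9563 + (11.4000/2.0)·tan(0.32)·0.2 = -1.5785
v' = 11.4000 − 0.3000·0.2 = 11.3400

(17.5427, 6.1873, -1.5785, 11.3400)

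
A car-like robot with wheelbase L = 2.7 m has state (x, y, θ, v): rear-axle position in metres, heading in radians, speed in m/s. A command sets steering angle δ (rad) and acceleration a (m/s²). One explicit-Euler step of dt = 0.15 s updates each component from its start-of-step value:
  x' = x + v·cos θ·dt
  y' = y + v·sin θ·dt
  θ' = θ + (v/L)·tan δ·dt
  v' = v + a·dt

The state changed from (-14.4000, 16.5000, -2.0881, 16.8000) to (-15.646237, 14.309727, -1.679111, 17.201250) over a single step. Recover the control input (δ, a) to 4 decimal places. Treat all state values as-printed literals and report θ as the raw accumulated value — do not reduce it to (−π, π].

δ = 0.4130, a = 2.6750

a = (v'−v)/dt = (0.401250)/0.15 = 2.6750
Δθ = θ'−θ = 0.408989;  (v·dt/L) = 16.8000·0.15/2.7 = 0.933333
tan δ = Δθ·L/(v·dt) = 0.438202  →  δ = 0.4130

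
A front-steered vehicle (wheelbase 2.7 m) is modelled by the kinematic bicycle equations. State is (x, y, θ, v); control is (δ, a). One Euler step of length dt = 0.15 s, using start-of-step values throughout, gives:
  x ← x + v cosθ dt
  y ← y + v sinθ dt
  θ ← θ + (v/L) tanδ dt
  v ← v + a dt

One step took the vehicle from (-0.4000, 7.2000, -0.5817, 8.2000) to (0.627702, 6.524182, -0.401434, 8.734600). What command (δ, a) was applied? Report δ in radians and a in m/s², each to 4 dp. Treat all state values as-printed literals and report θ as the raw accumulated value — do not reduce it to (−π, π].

δ = 0.3768, a = 3.5640

a = (v'−v)/dt = (0.534600)/0.15 = 3.5640
Δθ = θ'−θ = 0.180266;  (v·dt/L) = 8.2000·0.15/2.7 = 0.455556
tan δ = Δθ·L/(v·dt) = 0.395706  →  δ = 0.3768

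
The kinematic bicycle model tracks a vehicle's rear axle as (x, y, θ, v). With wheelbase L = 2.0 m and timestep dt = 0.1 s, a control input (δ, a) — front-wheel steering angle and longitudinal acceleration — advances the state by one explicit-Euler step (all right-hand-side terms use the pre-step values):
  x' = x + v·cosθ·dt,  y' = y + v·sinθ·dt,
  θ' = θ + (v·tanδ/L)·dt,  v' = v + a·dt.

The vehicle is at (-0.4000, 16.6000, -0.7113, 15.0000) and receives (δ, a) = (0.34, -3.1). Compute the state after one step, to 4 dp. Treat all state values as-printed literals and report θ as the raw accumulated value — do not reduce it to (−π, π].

x' = -0.4000 + 15.0000·cos(-0.7113)·0.1 = 0.7363
y' = 16.6000 + 15.0000·sin(-0.7113)·0.1 = 15.6208
θ' = -0.7113 + (15.0000/2.0)·tan(0.34)·0.1 = -0.4460
v' = 15.0000 − 3.1000·0.1 = 14.6900

(0.7363, 15.6208, -0.4460, 14.6900)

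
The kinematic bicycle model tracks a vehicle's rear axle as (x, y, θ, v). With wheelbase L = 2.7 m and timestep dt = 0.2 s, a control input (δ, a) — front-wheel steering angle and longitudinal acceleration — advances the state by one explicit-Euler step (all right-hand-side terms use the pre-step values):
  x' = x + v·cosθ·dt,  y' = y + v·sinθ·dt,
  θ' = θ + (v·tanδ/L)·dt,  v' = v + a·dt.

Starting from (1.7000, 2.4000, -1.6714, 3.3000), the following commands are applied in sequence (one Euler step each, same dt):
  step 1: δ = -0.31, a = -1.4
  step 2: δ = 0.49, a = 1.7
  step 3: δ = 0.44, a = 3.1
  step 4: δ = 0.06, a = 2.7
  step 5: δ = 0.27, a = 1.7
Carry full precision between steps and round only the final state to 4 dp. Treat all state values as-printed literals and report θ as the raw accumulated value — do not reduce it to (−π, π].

after step 1 (δ=-0.31, a=-1.4): (1.633714, 1.743337, -1.749702, 3.020000)
after step 2 (δ=0.49, a=1.7): (1.526230, 1.148978, -1.630381, 3.360000)
after step 3 (δ=0.44, a=3.1): (1.486212, 0.478170, -1.513209, 3.980000)
after step 4 (δ=0.06, a=2.7): (1.532026, -0.316510, -1.495499, 4.520000)
after step 5 (δ=0.27, a=1.7): (1.600031, -1.217949, -1.402836, 4.860000)

(1.6000, -1.2179, -1.4028, 4.8600)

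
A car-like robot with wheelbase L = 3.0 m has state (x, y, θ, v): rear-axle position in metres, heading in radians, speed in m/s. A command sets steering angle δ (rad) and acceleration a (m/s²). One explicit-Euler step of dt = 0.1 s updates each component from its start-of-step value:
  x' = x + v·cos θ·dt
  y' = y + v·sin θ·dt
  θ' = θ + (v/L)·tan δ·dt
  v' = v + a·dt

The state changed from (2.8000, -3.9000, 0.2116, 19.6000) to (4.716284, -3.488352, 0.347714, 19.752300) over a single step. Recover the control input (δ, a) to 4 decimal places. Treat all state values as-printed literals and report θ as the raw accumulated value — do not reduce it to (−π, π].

a = (v'−v)/dt = (0.152300)/0.1 = 1.5230
Δθ = θ'−θ = 0.136114;  (v·dt/L) = 19.6000·0.1/3.0 = 0.653333
tan δ = Δθ·L/(v·dt) = 0.208338  →  δ = 0.2054

δ = 0.2054, a = 1.5230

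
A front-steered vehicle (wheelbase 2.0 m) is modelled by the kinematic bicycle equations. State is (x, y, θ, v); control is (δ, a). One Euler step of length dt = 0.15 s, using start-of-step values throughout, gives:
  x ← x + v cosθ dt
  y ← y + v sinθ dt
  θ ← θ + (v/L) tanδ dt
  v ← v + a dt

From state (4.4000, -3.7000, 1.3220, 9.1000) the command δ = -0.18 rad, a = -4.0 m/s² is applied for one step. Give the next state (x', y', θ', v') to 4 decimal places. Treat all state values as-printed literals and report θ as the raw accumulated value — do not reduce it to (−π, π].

x' = 4.4000 + 9.1000·cos(1.3220)·0.15 = 4.7361
y' = -3.7000 + 9.1000·sin(1.3220)·0.15 = -2.3770
θ' = 1.3220 + (9.1000/2.0)·tan(-0.18)·0.15 = 1.1978
v' = 9.1000 − 4.0000·0.15 = 8.5000

(4.7361, -2.3770, 1.1978, 8.5000)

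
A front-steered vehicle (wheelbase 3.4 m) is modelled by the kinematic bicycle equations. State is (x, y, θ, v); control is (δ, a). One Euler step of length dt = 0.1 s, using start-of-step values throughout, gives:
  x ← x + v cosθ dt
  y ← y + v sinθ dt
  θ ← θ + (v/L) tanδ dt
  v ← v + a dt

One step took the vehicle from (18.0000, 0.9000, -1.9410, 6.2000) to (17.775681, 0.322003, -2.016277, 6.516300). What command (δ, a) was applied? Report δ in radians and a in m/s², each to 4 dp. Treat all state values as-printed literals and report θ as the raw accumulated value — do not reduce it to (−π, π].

δ = -0.3915, a = 3.1630

a = (v'−v)/dt = (0.316300)/0.1 = 3.1630
Δθ = θ'−θ = -0.075277;  (v·dt/L) = 6.2000·0.1/3.4 = 0.182353
tan δ = Δθ·L/(v·dt) = -0.412809  →  δ = -0.3915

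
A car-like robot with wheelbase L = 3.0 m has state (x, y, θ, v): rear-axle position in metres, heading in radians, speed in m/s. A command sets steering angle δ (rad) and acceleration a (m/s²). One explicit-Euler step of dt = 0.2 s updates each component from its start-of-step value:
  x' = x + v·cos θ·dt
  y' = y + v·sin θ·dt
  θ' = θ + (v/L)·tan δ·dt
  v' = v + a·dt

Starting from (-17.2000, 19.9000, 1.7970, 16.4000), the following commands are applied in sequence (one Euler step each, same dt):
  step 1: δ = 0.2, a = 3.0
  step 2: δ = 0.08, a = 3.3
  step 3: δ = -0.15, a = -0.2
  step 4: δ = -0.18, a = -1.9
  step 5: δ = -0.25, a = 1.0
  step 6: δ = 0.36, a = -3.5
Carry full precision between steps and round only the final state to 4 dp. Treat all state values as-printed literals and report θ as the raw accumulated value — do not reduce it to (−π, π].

(-22.4598, 39.3516, 1.8620, 16.7400)

after step 1 (δ=0.2, a=3.0): (-17.935637, 23.096442, 2.018630, 17.000000)
after step 2 (δ=0.08, a=3.3): (-19.407883, 26.161159, 2.109490, 17.660000)
after step 3 (δ=-0.15, a=-0.2): (-21.219853, 29.192955, 1.931554, 17.620000)
after step 4 (δ=-0.18, a=-1.9): (-22.463765, 32.490114, 1.717800, 17.240000)
after step 5 (δ=-0.25, a=1.0): (-22.968810, 35.900925, 1.424327, 17.440000)
after step 6 (δ=0.36, a=-3.5): (-22.459751, 39.351578, 1.861958, 16.740000)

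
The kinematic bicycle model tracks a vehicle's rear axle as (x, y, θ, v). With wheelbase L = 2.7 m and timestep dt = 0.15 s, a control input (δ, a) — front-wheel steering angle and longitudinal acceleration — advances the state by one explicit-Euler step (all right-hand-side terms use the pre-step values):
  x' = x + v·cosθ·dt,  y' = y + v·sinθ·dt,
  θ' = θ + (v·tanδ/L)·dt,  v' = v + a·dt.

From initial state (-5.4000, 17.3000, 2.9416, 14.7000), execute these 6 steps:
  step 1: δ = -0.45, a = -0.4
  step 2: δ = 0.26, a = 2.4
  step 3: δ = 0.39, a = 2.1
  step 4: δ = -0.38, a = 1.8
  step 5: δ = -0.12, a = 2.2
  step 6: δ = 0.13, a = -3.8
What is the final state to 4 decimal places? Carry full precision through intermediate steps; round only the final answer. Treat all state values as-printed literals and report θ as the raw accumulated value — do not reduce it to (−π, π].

after step 1 (δ=-0.45, a=-0.4): (-7.561050, 17.738050, 2.547105, 14.640000)
after step 2 (δ=0.26, a=2.4): (-9.380295, 18.967995, 2.763469, 15.000000)
after step 3 (δ=0.39, a=2.1): (-11.471352, 19.798644, 3.106015, 15.315000)
after step 4 (δ=-0.38, a=1.8): (-13.767149, 19.880357, 2.766181, 15.585000)
after step 5 (δ=-0.12, a=2.2): (-15.942090, 20.737506, 2.661780, 15.915000)
after step 6 (δ=0.13, a=-3.8): (-18.059775, 21.839492, 2.777373, 15.345000)

(-18.0598, 21.8395, 2.7774, 15.3450)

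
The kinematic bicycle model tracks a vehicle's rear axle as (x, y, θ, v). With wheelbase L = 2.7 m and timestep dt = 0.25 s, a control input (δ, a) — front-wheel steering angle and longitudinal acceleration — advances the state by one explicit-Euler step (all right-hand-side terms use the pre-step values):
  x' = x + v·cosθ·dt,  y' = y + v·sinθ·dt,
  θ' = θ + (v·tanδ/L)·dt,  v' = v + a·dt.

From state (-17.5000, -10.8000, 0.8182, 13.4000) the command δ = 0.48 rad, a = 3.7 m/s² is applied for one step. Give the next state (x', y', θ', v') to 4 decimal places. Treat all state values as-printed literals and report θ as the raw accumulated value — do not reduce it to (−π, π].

(-15.2102, -8.3548, 1.4641, 14.3250)

x' = -17.5000 + 13.4000·cos(0.8182)·0.25 = -15.2102
y' = -10.8000 + 13.4000·sin(0.8182)·0.25 = -8.3548
θ' = 0.8182 + (13.4000/2.7)·tan(0.48)·0.25 = 1.4641
v' = 13.4000 + 3.7000·0.25 = 14.3250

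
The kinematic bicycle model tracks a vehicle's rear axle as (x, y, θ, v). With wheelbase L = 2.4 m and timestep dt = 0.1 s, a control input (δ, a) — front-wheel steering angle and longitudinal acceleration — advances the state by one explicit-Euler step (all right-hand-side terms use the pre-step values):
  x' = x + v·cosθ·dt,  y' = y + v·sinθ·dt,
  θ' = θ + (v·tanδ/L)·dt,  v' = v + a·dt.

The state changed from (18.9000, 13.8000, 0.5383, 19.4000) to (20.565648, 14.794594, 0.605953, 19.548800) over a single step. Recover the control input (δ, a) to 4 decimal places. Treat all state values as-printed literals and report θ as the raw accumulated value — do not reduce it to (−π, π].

a = (v'−v)/dt = (0.148800)/0.1 = 1.4880
Δθ = θ'−θ = 0.067653;  (v·dt/L) = 19.4000·0.1/2.4 = 0.808333
tan δ = Δθ·L/(v·dt) = 0.083694  →  δ = 0.0835

δ = 0.0835, a = 1.4880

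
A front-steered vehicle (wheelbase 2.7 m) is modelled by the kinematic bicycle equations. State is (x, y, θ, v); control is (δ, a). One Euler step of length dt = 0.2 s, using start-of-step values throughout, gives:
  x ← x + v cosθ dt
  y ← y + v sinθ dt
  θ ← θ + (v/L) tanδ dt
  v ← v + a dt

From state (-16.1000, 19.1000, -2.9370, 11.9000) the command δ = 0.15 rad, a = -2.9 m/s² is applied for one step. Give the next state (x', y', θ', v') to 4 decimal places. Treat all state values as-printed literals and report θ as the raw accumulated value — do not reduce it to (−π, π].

(-18.4304, 18.6165, -2.8038, 11.3200)

x' = -16.1000 + 11.9000·cos(-2.9370)·0.2 = -18.4304
y' = 19.1000 + 11.9000·sin(-2.9370)·0.2 = 18.6165
θ' = -2.9370 + (11.9000/2.7)·tan(0.15)·0.2 = -2.8038
v' = 11.9000 − 2.9000·0.2 = 11.3200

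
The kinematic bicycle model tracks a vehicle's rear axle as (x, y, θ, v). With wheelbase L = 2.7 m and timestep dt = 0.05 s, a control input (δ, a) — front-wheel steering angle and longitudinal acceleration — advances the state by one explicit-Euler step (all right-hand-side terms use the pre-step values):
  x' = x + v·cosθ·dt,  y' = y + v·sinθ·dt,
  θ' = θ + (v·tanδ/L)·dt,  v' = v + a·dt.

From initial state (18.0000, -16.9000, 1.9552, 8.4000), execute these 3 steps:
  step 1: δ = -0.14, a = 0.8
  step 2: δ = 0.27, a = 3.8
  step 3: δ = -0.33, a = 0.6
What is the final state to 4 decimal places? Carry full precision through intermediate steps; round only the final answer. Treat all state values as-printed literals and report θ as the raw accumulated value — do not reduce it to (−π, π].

after step 1 (δ=-0.14, a=0.8): (17.842497, -16.510651, 1.933279, 8.440000)
after step 2 (δ=0.27, a=3.8): (17.692858, -16.116072, 1.976535, 8.630000)
after step 3 (δ=-0.33, a=0.6): (17.522546, -15.719605, 1.921795, 8.660000)

(17.5225, -15.7196, 1.9218, 8.6600)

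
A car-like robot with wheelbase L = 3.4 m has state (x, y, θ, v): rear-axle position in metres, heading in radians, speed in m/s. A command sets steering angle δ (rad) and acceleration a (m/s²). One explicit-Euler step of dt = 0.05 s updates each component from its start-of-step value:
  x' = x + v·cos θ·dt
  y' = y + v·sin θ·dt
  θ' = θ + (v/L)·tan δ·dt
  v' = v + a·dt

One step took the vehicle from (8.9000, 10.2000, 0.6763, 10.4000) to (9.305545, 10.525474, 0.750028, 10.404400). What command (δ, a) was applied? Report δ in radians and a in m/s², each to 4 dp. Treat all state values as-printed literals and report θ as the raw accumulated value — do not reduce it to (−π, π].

a = (v'−v)/dt = (0.004400)/0.05 = 0.0880
Δθ = θ'−θ = 0.073728;  (v·dt/L) = 10.4000·0.05/3.4 = 0.152941
tan δ = Δθ·L/(v·dt) = 0.482068  →  δ = 0.4492

δ = 0.4492, a = 0.0880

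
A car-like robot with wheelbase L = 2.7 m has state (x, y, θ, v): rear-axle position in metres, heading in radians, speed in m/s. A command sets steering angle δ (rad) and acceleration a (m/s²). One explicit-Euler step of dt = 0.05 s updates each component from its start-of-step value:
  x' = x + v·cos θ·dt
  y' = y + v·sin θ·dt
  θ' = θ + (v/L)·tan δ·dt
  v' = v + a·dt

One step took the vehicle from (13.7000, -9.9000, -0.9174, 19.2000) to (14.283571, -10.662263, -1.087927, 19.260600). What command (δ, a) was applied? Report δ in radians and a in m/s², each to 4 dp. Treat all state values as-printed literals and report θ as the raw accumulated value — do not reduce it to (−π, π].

a = (v'−v)/dt = (0.060600)/0.05 = 1.2120
Δθ = θ'−θ = -0.170527;  (v·dt/L) = 19.2000·0.05/2.7 = 0.355556
tan δ = Δθ·L/(v·dt) = -0.479607  →  δ = -0.4472

δ = -0.4472, a = 1.2120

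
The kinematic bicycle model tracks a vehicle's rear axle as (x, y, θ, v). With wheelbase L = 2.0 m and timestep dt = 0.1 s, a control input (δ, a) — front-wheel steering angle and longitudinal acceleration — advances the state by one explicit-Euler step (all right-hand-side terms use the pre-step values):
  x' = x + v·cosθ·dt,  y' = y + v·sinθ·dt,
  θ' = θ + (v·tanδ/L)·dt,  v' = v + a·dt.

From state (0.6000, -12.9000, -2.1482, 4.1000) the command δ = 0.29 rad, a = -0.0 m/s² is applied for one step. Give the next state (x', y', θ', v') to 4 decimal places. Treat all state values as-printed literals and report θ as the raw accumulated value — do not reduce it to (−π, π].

(0.3762, -13.2435, -2.0870, 4.1000)

x' = 0.6000 + 4.1000·cos(-2.1482)·0.1 = 0.3762
y' = -12.9000 + 4.1000·sin(-2.1482)·0.1 = -13.2435
θ' = -2.1482 + (4.1000/2.0)·tan(0.29)·0.1 = -2.0870
v' = 4.1000 + 0.0000·0.1 = 4.1000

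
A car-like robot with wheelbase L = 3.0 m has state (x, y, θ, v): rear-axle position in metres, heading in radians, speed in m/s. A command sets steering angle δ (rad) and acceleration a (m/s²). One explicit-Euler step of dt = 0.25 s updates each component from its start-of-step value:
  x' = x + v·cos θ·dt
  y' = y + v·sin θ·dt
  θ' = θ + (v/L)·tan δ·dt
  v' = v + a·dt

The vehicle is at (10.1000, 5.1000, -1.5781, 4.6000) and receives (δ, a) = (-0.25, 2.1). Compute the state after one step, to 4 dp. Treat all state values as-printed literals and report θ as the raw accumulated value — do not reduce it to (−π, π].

x' = 10.1000 + 4.6000·cos(-1.5781)·0.25 = 10.0916
y' = 5.1000 + 4.6000·sin(-1.5781)·0.25 = 3.9500
θ' = -1.5781 + (4.6000/3.0)·tan(-0.25)·0.25 = -1.6760
v' = 4.6000 + 2.1000·0.25 = 5.1250

(10.0916, 3.9500, -1.6760, 5.1250)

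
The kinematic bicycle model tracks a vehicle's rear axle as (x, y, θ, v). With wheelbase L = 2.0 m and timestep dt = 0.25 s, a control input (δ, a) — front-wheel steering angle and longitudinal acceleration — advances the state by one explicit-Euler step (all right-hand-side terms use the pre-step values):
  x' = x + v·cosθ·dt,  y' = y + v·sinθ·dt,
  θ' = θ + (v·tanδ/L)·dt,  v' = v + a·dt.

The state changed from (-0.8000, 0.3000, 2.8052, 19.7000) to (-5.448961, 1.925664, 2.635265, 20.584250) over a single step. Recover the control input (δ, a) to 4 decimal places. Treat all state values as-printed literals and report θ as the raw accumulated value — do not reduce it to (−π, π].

δ = -0.0689, a = 3.5370

a = (v'−v)/dt = (0.884250)/0.25 = 3.5370
Δθ = θ'−θ = -0.169935;  (v·dt/L) = 19.7000·0.25/2.0 = 2.462500
tan δ = Δθ·L/(v·dt) = -0.069009  →  δ = -0.0689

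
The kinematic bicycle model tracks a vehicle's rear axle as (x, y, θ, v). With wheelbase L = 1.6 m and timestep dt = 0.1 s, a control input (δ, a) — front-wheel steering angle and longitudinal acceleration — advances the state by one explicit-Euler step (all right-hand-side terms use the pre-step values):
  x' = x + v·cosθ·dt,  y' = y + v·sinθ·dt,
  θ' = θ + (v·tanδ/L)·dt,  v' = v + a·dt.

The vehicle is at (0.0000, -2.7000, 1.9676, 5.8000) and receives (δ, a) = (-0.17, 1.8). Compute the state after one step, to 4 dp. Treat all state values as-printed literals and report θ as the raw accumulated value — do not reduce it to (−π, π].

(-0.2242, -2.1651, 1.9054, 5.9800)

x' = 0.0000 + 5.8000·cos(1.9676)·0.1 = -0.2242
y' = -2.7000 + 5.8000·sin(1.9676)·0.1 = -2.1651
θ' = 1.9676 + (5.8000/1.6)·tan(-0.17)·0.1 = 1.9054
v' = 5.8000 + 1.8000·0.1 = 5.9800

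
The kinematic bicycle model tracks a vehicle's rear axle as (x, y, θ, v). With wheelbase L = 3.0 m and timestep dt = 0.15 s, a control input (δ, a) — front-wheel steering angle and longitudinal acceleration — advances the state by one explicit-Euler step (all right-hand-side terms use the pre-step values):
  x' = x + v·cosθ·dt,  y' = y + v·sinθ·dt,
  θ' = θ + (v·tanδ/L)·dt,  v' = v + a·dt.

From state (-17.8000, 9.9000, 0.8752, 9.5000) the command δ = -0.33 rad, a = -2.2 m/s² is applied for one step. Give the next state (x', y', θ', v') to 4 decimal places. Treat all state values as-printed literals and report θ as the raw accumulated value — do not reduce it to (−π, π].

(-16.8868, 10.9939, 0.7125, 9.1700)

x' = -17.8000 + 9.5000·cos(0.8752)·0.15 = -16.8868
y' = 9.9000 + 9.5000·sin(0.8752)·0.15 = 10.9939
θ' = 0.8752 + (9.5000/3.0)·tan(-0.33)·0.15 = 0.7125
v' = 9.5000 − 2.2000·0.15 = 9.1700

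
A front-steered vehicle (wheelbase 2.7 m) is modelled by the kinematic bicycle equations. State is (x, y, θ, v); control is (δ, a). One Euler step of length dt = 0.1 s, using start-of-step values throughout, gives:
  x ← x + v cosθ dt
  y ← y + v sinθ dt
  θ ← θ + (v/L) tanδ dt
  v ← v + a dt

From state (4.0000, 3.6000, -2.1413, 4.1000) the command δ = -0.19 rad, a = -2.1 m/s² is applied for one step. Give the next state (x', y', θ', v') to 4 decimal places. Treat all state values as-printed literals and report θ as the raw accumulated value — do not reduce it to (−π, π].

x' = 4.0000 + 4.1000·cos(-2.1413)·0.1 = 3.7786
y' = 3.6000 + 4.1000·sin(-2.1413)·0.1 = 3.2549
θ' = -2.1413 + (4.1000/2.7)·tan(-0.19)·0.1 = -2.1705
v' = 4.1000 − 2.1000·0.1 = 3.8900

(3.7786, 3.2549, -2.1705, 3.8900)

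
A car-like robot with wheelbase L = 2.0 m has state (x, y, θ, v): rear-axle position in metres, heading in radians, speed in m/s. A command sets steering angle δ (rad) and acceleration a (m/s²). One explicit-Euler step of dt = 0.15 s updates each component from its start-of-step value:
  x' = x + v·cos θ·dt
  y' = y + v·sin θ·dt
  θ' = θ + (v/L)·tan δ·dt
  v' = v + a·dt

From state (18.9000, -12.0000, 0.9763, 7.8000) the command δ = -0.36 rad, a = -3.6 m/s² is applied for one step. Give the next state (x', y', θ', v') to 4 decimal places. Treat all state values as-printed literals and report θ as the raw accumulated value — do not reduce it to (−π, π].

(19.5553, -11.0307, 0.7561, 7.2600)

x' = 18.9000 + 7.8000·cos(0.9763)·0.15 = 19.5553
y' = -12.0000 + 7.8000·sin(0.9763)·0.15 = -11.0307
θ' = 0.9763 + (7.8000/2.0)·tan(-0.36)·0.15 = 0.7561
v' = 7.8000 − 3.6000·0.15 = 7.2600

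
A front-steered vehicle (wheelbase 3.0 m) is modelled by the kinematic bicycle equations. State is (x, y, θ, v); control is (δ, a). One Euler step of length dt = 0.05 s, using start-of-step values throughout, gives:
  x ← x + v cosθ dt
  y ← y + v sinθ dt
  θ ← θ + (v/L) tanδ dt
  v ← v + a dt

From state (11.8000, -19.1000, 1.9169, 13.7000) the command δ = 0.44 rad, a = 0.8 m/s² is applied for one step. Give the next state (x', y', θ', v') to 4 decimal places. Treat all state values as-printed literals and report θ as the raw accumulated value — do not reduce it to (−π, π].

x' = 11.8000 + 13.7000·cos(1.9169)·0.05 = 11.5676
y' = -19.1000 + 13.7000·sin(1.9169)·0.05 = -18.4556
θ' = 1.9169 + (13.7000/3.0)·tan(0.44)·0.05 = 2.0244
v' = 13.7000 + 0.8000·0.05 = 13.7400

(11.5676, -18.4556, 2.0244, 13.7400)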